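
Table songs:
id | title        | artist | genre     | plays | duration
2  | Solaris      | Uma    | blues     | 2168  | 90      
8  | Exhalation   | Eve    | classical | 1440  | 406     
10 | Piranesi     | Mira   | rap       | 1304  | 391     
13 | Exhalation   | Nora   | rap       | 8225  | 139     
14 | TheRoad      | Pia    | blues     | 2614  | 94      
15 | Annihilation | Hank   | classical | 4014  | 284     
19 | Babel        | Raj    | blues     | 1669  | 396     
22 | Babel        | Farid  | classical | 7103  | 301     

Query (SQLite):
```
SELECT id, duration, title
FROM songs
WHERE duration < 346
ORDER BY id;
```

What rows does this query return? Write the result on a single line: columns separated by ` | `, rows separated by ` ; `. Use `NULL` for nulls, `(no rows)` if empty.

duration < 346: ids {2, 13, 14, 15, 22}

2 | 90 | Solaris ; 13 | 139 | Exhalation ; 14 | 94 | TheRoad ; 15 | 284 | Annihilation ; 22 | 301 | Babel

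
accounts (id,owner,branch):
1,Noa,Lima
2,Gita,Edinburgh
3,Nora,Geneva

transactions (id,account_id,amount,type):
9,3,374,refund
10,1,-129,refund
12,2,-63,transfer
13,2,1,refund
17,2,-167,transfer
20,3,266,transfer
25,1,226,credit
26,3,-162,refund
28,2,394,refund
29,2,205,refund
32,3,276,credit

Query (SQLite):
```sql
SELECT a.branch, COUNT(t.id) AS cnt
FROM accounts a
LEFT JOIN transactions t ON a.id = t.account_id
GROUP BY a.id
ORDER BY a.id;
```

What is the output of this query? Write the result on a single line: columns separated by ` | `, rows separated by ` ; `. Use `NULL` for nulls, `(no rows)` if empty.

LEFT JOIN keeps every accounts row; unmatched ones get NULL for transactions columns.
Group by accounts.id and compute COUNT(t.id). COUNT(col) of an all-NULL group is 0.
  1: ids {10, 25} → COUNT(t.id)=2
  2: ids {12, 13, 17, 28, 29} → COUNT(t.id)=5
  3: ids {9, 20, 26, 32} → COUNT(t.id)=4

Lima | 2 ; Edinburgh | 5 ; Geneva | 4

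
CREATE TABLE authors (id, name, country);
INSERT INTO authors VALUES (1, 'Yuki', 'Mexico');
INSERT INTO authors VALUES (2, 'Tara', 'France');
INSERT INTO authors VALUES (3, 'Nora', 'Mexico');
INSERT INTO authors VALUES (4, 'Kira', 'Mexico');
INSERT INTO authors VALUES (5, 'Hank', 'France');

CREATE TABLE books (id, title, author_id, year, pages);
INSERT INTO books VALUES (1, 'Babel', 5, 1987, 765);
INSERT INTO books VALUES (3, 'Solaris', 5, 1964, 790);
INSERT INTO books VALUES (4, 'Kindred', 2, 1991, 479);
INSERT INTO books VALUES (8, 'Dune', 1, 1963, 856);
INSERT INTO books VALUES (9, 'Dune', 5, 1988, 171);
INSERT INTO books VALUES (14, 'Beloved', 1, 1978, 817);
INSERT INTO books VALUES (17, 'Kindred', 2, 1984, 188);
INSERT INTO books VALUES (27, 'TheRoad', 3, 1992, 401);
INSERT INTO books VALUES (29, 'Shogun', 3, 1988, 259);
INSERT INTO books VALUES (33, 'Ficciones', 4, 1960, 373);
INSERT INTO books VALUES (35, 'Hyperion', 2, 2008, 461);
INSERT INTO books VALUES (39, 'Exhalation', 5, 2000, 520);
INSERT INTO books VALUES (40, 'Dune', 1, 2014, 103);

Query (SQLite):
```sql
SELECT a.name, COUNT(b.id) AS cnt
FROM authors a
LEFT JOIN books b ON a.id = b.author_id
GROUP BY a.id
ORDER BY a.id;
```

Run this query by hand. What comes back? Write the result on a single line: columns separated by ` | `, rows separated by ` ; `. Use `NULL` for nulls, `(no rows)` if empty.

LEFT JOIN keeps every authors row; unmatched ones get NULL for books columns.
Group by authors.id and compute COUNT(b.id). COUNT(col) of an all-NULL group is 0.
  1: ids {8, 14, 40} → COUNT(b.id)=3
  2: ids {4, 17, 35} → COUNT(b.id)=3
  3: ids {27, 29} → COUNT(b.id)=2
  4: ids {33} → COUNT(b.id)=1
  5: ids {1, 3, 9, 39} → COUNT(b.id)=4

Yuki | 3 ; Tara | 3 ; Nora | 2 ; Kira | 1 ; Hank | 4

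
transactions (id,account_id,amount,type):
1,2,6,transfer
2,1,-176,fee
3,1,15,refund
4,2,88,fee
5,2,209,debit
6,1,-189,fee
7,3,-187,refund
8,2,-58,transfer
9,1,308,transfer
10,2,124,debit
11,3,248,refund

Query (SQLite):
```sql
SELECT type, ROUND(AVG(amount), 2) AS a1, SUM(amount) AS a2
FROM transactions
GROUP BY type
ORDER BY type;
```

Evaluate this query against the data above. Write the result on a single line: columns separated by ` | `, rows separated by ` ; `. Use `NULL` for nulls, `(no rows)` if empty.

debit | 166.5 | 333 ; fee | -92.33 | -277 ; refund | 25.33 | 76 ; transfer | 85.33 | 256

Group transactions by type.
Per group compute: ROUND(AVG(amount), 2), SUM(amount).
  debit: ids {5, 10} → ROUND(AVG(amount), 2)=166.5, SUM(amount)=333
  fee: ids {2, 4, 6} → ROUND(AVG(amount), 2)=-92.33, SUM(amount)=-277
  refund: ids {3, 7, 11} → ROUND(AVG(amount), 2)=25.33, SUM(amount)=76
  transfer: ids {1, 8, 9} → ROUND(AVG(amount), 2)=85.33, SUM(amount)=256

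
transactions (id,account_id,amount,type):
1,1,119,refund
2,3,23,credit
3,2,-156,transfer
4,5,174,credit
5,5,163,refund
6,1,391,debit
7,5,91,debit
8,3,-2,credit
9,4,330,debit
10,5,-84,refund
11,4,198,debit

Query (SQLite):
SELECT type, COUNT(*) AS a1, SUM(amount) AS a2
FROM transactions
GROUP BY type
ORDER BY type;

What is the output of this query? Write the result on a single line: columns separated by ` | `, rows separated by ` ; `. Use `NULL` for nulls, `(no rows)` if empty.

Group transactions by type.
Per group compute: COUNT(*), SUM(amount).
  credit: ids {2, 4, 8} → COUNT(*)=3, SUM(amount)=195
  debit: ids {6, 7, 9, 11} → COUNT(*)=4, SUM(amount)=1010
  refund: ids {1, 5, 10} → COUNT(*)=3, SUM(amount)=198
  transfer: ids {3} → COUNT(*)=1, SUM(amount)=-156

credit | 3 | 195 ; debit | 4 | 1010 ; refund | 3 | 198 ; transfer | 1 | -156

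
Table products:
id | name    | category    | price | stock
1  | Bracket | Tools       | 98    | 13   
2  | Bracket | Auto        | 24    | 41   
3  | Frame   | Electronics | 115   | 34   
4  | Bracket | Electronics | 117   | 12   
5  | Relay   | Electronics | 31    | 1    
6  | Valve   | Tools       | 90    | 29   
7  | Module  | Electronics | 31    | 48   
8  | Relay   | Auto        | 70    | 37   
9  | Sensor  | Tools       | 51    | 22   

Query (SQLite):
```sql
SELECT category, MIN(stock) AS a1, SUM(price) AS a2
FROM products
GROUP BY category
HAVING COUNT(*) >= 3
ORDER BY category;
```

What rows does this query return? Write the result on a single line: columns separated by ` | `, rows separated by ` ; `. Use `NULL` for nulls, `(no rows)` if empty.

Electronics | 1 | 294 ; Tools | 13 | 239

Group products by category.
Per group compute: MIN(stock), SUM(price).
HAVING: drop groups with fewer than 3 rows.
  Auto: ids {2, 8} → MIN(stock)=37, SUM(price)=94
  Electronics: ids {3, 4, 5, 7} → MIN(stock)=1, SUM(price)=294
  Tools: ids {1, 6, 9} → MIN(stock)=13, SUM(price)=239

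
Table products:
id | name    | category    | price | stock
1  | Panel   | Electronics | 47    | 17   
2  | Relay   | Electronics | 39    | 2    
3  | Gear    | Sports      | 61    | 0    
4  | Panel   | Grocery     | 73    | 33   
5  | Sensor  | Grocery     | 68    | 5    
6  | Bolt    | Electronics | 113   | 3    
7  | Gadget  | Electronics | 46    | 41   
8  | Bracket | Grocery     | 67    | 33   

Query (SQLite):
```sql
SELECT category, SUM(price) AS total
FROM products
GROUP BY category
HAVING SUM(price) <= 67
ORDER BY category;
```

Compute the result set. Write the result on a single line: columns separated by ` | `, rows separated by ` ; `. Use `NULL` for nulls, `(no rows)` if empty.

Sports | 61

Partition products by category; compute SUM(price) within each group.
HAVING: keep groups where SUM(price) <= 67.
  Electronics: ids {1, 2, 6, 7} → SUM(price)=245
  Grocery: ids {4, 5, 8} → SUM(price)=208
  Sports: ids {3} → SUM(price)=61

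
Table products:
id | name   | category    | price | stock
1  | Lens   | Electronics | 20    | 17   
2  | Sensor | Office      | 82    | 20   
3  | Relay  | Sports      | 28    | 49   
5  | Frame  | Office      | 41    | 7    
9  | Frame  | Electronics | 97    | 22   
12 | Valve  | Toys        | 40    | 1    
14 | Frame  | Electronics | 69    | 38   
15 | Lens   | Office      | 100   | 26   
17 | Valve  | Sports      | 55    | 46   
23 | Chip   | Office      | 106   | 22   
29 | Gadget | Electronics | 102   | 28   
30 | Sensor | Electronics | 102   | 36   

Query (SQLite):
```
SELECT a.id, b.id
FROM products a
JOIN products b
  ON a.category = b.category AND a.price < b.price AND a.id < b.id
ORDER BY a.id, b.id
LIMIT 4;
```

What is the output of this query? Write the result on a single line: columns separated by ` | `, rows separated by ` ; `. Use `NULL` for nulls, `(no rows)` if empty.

Pairs (a,b) with same category, a.price < b.price, a.id < b.id.
category groups: Electronics:{1,9,14,29,30} Office:{2,5,15,23} Sports:{3,17} Toys:{12}
Ordered by (a.id, b.id); first 4.

1 | 9 ; 1 | 14 ; 1 | 29 ; 1 | 30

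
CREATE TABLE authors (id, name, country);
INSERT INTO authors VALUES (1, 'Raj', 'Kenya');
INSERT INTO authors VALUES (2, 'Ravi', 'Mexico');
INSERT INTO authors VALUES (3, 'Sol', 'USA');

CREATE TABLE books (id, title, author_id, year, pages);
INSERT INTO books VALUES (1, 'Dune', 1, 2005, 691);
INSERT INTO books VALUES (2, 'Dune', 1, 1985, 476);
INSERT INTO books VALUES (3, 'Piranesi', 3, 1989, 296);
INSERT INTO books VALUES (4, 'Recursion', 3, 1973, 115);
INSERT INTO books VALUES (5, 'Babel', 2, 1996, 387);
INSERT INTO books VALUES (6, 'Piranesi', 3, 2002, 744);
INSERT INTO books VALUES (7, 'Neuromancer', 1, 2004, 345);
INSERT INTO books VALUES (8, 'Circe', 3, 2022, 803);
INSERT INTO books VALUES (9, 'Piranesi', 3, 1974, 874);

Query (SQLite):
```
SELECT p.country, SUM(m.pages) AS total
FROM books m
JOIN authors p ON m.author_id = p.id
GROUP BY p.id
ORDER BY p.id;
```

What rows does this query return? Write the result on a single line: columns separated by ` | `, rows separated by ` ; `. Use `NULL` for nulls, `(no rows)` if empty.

Kenya | 1512 ; Mexico | 387 ; USA | 2832

Join each books row to its authors via author_id.
Group joined rows by authors.id; compute SUM(m.pages) per group.
  1: ids {1, 2, 7} → SUM(m.pages)=1512
  2: ids {5} → SUM(m.pages)=387
  3: ids {3, 4, 6, 8, 9} → SUM(m.pages)=2832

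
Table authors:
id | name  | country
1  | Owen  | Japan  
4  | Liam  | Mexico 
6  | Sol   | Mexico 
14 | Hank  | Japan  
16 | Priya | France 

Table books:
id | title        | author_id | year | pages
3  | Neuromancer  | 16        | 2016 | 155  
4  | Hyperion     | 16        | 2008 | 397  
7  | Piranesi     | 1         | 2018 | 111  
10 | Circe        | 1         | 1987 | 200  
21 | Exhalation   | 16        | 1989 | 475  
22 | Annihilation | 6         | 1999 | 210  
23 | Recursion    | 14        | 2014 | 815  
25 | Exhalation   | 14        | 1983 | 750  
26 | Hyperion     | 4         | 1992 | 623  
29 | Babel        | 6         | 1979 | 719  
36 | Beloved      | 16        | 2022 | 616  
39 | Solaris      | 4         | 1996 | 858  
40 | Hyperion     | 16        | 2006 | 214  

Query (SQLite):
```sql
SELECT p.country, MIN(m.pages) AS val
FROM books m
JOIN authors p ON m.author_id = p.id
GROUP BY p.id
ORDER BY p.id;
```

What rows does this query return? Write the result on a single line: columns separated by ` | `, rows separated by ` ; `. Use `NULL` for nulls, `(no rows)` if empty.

Japan | 111 ; Mexico | 623 ; Mexico | 210 ; Japan | 750 ; France | 155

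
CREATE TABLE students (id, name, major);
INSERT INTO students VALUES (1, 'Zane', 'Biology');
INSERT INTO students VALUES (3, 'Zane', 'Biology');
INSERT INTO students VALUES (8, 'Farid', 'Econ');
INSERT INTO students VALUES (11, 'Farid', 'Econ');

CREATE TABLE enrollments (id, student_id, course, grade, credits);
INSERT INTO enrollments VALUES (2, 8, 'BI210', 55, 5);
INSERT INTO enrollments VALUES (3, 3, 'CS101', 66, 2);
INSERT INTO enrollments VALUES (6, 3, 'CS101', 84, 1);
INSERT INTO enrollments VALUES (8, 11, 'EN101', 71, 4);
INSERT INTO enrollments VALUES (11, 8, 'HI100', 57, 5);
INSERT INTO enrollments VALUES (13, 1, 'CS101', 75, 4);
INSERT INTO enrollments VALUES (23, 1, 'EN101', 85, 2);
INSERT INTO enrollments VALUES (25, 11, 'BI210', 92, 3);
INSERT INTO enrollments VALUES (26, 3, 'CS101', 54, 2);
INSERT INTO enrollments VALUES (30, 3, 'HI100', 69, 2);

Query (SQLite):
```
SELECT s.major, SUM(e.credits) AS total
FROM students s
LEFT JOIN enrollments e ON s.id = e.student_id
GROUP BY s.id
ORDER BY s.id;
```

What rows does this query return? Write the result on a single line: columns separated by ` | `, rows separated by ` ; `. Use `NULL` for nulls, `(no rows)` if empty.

Biology | 6 ; Biology | 7 ; Econ | 10 ; Econ | 7

LEFT JOIN keeps every students row; unmatched ones get NULL for enrollments columns.
Group by students.id and compute SUM(e.credits). SUM over an all-NULL group is NULL.
  1: ids {13, 23} → SUM(e.credits)=6
  3: ids {3, 6, 26, 30} → SUM(e.credits)=7
  8: ids {2, 11} → SUM(e.credits)=10
  11: ids {8, 25} → SUM(e.credits)=7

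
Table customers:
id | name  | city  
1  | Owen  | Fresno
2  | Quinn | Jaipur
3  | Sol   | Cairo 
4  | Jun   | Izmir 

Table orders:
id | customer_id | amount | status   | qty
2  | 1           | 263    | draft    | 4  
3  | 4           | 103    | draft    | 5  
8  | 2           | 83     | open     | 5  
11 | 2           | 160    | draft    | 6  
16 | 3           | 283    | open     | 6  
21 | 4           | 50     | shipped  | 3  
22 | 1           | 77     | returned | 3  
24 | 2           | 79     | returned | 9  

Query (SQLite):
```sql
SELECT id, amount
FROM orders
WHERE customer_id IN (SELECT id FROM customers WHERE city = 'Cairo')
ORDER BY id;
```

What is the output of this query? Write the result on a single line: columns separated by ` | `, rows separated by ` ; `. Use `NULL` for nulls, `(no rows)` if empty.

Inner query: customers.id where city = 'Cairo'.
Outer: keep orders rows whose customer_id is in that set.
Inner query → {3}

16 | 283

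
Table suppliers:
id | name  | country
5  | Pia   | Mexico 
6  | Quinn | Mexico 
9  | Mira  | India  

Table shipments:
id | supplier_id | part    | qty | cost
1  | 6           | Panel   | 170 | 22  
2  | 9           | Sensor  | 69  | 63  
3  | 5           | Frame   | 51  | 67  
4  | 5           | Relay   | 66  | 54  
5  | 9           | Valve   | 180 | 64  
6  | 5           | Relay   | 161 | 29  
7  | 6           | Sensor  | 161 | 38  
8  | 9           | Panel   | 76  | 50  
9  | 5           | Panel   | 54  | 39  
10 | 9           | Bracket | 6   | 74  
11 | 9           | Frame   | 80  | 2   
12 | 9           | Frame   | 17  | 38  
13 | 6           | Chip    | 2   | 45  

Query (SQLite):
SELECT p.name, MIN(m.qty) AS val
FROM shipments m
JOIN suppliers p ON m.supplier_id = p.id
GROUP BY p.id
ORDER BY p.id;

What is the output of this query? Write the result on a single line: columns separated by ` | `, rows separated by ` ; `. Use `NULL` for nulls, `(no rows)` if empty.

Join each shipments row to its suppliers via supplier_id.
Group joined rows by suppliers.id; compute MIN(m.qty) per group.
  5: ids {3, 4, 6, 9} → MIN(m.qty)=51
  6: ids {1, 7, 13} → MIN(m.qty)=2
  9: ids {2, 5, 8, 10, 11, 12} → MIN(m.qty)=6

Pia | 51 ; Quinn | 2 ; Mira | 6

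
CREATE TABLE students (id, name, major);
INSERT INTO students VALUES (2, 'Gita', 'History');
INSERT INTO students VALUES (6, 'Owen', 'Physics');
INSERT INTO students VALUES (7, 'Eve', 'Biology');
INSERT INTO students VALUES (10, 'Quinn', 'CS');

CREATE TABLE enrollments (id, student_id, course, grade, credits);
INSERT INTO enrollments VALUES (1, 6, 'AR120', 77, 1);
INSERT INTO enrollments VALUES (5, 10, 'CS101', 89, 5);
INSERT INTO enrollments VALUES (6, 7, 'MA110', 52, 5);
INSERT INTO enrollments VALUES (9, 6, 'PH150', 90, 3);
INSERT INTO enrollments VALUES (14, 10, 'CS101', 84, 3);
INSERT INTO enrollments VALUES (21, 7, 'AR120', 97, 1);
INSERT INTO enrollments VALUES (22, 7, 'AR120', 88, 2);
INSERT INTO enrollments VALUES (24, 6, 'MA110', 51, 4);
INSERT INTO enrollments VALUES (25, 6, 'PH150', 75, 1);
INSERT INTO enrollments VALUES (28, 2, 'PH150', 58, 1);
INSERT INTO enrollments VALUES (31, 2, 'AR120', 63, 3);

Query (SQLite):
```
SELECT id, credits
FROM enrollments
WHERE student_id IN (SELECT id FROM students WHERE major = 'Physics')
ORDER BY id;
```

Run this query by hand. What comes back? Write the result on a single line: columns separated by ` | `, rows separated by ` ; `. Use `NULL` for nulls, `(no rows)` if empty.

1 | 1 ; 9 | 3 ; 24 | 4 ; 25 | 1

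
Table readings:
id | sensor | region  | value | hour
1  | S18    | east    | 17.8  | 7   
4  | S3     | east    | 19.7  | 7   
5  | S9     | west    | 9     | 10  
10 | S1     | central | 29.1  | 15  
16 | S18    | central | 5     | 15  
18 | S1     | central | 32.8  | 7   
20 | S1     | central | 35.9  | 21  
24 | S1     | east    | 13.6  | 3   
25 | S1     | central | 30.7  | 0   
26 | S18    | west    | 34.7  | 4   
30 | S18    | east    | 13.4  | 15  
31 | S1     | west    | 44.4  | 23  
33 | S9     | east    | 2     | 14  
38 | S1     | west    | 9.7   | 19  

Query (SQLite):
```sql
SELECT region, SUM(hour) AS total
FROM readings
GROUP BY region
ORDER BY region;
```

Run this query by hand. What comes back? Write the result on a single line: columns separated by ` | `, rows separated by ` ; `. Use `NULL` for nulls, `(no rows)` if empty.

central | 58 ; east | 46 ; west | 56

Partition readings by region; compute SUM(hour) within each group.
  central: ids {10, 16, 18, 20, 25} → SUM(hour)=58
  east: ids {1, 4, 24, 30, 33} → SUM(hour)=46
  west: ids {5, 26, 31, 38} → SUM(hour)=56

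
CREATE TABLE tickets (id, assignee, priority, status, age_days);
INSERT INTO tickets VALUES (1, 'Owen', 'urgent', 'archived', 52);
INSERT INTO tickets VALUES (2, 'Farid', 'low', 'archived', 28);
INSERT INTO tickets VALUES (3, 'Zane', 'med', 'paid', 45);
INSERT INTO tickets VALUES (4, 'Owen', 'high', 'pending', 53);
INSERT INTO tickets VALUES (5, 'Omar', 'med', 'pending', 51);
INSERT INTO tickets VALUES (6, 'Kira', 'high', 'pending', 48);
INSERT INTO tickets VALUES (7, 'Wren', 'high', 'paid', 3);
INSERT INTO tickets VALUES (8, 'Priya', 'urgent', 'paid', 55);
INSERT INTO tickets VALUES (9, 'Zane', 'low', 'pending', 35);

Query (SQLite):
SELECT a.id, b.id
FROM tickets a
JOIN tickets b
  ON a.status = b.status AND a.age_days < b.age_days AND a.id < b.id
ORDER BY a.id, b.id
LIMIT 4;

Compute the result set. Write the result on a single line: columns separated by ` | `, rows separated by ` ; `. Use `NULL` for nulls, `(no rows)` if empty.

3 | 8 ; 7 | 8

Pairs (a,b) with same status, a.age_days < b.age_days, a.id < b.id.
status groups: archived:{1,2} paid:{3,7,8} pending:{4,5,6,9}
Ordered by (a.id, b.id); first 4.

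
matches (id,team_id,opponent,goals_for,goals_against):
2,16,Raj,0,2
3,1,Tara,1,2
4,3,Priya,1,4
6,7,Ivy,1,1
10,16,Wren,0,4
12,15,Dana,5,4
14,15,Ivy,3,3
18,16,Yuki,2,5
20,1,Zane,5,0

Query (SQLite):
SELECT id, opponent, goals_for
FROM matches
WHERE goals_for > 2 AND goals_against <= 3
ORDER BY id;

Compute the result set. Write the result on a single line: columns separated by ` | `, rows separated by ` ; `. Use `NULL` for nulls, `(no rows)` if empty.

goals_for > 2: ids {12, 14, 20}
goals_against <= 3: ids {2, 3, 6, 14, 20}
Combine with AND.

14 | Ivy | 3 ; 20 | Zane | 5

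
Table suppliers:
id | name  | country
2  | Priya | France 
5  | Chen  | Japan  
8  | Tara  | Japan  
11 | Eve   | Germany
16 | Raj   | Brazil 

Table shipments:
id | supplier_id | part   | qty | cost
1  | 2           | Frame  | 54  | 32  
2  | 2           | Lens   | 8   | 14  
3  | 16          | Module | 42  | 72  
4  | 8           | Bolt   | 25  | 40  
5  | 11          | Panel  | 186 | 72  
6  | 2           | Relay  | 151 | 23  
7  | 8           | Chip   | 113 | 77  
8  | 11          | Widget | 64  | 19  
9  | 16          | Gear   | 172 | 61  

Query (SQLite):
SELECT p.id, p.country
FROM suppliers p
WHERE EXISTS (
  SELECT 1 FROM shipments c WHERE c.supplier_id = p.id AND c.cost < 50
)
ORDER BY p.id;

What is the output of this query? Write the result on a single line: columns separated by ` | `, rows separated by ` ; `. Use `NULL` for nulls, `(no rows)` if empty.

For each suppliers row, check whether any shipments with matching supplier_id has cost < 50.
Keep rows where that is true.

2 | France ; 8 | Japan ; 11 | Germany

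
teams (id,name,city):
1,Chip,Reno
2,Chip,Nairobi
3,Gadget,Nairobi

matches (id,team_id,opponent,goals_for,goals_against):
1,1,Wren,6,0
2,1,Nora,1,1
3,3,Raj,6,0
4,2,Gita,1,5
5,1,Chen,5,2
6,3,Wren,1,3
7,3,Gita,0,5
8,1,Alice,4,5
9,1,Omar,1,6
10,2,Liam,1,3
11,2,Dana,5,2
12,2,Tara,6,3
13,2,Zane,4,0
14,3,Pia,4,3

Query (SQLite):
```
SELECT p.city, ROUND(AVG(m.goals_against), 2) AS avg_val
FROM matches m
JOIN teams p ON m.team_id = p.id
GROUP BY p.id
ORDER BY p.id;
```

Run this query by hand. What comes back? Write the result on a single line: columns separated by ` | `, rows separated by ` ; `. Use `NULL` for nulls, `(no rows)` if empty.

Reno | 2.8 ; Nairobi | 2.6 ; Nairobi | 2.75

Join each matches row to its teams via team_id.
Group joined rows by teams.id; compute ROUND(AVG(m.goals_against), 2) per group.
  1: ids {1, 2, 5, 8, 9} → ROUND(AVG(m.goals_against), 2)=2.8
  2: ids {4, 10, 11, 12, 13} → ROUND(AVG(m.goals_against), 2)=2.6
  3: ids {3, 6, 7, 14} → ROUND(AVG(m.goals_against), 2)=2.75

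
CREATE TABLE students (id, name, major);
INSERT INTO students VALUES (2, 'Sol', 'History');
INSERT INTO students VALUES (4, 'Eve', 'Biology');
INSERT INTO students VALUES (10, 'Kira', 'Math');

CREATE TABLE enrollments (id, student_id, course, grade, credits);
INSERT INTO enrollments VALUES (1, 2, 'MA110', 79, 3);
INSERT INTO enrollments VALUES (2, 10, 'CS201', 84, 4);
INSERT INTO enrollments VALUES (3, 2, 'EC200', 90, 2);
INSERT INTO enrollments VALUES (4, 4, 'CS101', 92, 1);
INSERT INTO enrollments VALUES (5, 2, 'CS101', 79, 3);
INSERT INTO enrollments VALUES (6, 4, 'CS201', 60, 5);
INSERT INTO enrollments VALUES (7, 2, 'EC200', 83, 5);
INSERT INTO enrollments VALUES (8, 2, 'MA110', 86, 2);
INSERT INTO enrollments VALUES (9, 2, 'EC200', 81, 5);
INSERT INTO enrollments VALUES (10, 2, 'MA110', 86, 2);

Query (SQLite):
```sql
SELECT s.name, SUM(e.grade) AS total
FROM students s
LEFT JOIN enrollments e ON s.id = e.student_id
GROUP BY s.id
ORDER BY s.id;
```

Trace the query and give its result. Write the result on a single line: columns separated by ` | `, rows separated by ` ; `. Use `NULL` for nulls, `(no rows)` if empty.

LEFT JOIN keeps every students row; unmatched ones get NULL for enrollments columns.
Group by students.id and compute SUM(e.grade). SUM over an all-NULL group is NULL.
  2: ids {1, 3, 5, 7, 8, 9, 10} → SUM(e.grade)=584
  4: ids {4, 6} → SUM(e.grade)=152
  10: ids {2} → SUM(e.grade)=84

Sol | 584 ; Eve | 152 ; Kira | 84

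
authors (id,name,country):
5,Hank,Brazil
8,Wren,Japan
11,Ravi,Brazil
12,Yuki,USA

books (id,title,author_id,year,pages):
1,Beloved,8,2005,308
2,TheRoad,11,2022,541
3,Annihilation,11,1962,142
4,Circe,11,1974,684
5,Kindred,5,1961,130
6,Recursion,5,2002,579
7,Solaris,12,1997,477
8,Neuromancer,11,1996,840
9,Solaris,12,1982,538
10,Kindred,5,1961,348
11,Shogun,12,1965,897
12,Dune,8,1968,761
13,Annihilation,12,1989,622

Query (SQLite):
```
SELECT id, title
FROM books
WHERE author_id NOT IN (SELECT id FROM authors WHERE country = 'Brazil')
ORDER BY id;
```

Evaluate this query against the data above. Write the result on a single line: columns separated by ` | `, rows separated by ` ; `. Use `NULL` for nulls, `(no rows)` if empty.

1 | Beloved ; 7 | Solaris ; 9 | Solaris ; 11 | Shogun ; 12 | Dune ; 13 | Annihilation

Inner query: authors.id where country = 'Brazil'.
Outer: keep books rows whose author_id is not in that set.
Inner query → {5, 11}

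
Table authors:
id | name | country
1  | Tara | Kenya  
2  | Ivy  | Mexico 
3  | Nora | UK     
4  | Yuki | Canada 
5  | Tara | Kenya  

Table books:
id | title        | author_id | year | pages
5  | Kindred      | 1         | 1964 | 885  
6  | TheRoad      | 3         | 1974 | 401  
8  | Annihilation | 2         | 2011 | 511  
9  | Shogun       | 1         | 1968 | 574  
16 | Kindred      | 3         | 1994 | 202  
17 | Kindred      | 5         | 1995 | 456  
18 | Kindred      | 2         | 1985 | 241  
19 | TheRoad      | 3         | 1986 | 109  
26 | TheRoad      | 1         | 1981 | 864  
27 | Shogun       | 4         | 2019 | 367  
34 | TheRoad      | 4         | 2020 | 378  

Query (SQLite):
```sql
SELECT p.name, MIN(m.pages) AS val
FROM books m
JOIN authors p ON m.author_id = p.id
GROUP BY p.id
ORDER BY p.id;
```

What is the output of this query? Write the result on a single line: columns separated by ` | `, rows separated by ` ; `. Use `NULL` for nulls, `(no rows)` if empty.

Join each books row to its authors via author_id.
Group joined rows by authors.id; compute MIN(m.pages) per group.
  1: ids {5, 9, 26} → MIN(m.pages)=574
  2: ids {8, 18} → MIN(m.pages)=241
  3: ids {6, 16, 19} → MIN(m.pages)=109
  4: ids {27, 34} → MIN(m.pages)=367
  5: ids {17} → MIN(m.pages)=456

Tara | 574 ; Ivy | 241 ; Nora | 109 ; Yuki | 367 ; Tara | 456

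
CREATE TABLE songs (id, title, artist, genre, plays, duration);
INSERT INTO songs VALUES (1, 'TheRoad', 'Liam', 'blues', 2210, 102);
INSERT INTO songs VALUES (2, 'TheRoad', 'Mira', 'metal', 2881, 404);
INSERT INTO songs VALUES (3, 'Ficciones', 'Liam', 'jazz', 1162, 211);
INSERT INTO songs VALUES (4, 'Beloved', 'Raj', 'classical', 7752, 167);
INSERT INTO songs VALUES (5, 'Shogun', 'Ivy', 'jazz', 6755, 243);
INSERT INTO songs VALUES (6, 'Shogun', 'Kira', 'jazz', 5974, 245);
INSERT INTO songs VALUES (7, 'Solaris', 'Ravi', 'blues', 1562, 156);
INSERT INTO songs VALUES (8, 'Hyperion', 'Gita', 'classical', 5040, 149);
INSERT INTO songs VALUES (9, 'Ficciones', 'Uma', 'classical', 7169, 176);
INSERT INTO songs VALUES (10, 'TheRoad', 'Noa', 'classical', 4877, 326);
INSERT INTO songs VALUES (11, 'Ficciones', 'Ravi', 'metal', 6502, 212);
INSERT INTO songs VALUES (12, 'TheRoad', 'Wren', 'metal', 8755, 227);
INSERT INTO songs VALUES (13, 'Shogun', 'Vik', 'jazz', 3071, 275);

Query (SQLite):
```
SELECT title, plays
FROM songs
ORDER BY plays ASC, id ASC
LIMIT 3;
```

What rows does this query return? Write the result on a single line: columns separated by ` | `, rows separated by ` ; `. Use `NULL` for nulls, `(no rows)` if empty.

Sort by plays asc, tiebreak id asc: (1162, id=3), (1562, id=7), (2210, id=1), (2881, id=2), (3071, id=13), (4877, id=10) …. Take first 3.

Ficciones | 1162 ; Solaris | 1562 ; TheRoad | 2210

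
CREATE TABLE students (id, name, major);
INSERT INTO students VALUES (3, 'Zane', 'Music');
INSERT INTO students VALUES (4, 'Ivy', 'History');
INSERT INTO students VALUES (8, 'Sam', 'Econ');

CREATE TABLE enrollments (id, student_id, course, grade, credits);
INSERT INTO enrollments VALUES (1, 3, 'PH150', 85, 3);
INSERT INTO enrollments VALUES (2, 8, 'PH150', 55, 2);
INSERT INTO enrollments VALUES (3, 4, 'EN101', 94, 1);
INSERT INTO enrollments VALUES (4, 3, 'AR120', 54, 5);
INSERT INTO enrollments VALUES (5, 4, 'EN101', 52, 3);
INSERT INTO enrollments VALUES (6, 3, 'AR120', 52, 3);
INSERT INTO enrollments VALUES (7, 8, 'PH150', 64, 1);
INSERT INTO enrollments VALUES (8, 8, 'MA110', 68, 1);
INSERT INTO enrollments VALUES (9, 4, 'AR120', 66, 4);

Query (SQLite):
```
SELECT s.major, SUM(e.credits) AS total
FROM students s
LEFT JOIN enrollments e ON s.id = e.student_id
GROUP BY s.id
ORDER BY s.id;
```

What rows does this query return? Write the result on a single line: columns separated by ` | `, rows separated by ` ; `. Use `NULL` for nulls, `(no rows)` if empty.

Music | 11 ; History | 8 ; Econ | 4

LEFT JOIN keeps every students row; unmatched ones get NULL for enrollments columns.
Group by students.id and compute SUM(e.credits). SUM over an all-NULL group is NULL.
  3: ids {1, 4, 6} → SUM(e.credits)=11
  4: ids {3, 5, 9} → SUM(e.credits)=8
  8: ids {2, 7, 8} → SUM(e.credits)=4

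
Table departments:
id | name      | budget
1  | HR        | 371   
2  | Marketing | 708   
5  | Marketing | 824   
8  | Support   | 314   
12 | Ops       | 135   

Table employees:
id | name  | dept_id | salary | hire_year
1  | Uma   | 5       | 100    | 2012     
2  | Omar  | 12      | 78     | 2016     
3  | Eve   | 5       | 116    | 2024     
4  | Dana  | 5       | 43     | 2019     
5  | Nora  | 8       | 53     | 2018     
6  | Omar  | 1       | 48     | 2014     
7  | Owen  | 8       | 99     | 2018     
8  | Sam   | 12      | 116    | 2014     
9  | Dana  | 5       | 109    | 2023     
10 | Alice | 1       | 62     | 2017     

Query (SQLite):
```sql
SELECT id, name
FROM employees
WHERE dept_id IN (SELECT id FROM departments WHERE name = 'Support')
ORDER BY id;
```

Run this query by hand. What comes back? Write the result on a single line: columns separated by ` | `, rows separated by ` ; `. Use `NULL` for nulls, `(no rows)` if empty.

Inner query: departments.id where name = 'Support'.
Outer: keep employees rows whose dept_id is in that set.
Inner query → {8}

5 | Nora ; 7 | Owen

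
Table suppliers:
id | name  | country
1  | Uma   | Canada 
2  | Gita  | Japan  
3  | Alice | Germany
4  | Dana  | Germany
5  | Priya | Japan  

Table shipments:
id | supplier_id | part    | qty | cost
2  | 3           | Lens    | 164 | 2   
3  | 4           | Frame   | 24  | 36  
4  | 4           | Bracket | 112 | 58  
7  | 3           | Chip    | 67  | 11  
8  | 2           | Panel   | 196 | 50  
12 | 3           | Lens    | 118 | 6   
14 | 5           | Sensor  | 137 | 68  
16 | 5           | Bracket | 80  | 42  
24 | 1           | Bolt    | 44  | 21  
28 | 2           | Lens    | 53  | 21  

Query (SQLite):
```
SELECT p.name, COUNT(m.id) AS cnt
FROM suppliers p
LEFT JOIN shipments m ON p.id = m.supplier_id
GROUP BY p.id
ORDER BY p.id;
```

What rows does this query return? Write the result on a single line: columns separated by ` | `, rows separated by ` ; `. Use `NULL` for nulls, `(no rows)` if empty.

Uma | 1 ; Gita | 2 ; Alice | 3 ; Dana | 2 ; Priya | 2

LEFT JOIN keeps every suppliers row; unmatched ones get NULL for shipments columns.
Group by suppliers.id and compute COUNT(m.id). COUNT(col) of an all-NULL group is 0.
  1: ids {24} → COUNT(m.id)=1
  2: ids {8, 28} → COUNT(m.id)=2
  3: ids {2, 7, 12} → COUNT(m.id)=3
  4: ids {3, 4} → COUNT(m.id)=2
  5: ids {14, 16} → COUNT(m.id)=2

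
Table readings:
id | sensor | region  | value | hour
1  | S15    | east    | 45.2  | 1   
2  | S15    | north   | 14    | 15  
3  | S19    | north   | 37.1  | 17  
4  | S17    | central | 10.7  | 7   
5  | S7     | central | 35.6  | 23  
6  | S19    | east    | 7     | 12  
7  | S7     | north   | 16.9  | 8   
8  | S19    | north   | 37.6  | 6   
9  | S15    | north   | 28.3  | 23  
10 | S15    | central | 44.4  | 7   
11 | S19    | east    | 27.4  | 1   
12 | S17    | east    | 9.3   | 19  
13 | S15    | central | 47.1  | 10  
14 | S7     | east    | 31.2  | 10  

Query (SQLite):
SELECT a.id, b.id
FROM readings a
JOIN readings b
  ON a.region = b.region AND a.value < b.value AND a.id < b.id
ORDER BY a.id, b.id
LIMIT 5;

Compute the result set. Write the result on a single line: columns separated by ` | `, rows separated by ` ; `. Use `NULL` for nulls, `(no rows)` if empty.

2 | 3 ; 2 | 7 ; 2 | 8 ; 2 | 9 ; 3 | 8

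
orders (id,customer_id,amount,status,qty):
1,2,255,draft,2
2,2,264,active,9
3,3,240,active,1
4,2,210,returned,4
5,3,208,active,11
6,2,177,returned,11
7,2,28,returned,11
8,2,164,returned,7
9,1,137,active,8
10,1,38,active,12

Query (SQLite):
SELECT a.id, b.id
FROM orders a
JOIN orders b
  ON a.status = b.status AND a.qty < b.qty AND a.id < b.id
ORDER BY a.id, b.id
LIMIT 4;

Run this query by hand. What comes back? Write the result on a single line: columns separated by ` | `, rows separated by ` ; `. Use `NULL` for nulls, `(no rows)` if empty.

Pairs (a,b) with same status, a.qty < b.qty, a.id < b.id.
status groups: active:{2,3,5,9,10} draft:{1} returned:{4,6,7,8}
Ordered by (a.id, b.id); first 4.

2 | 5 ; 2 | 10 ; 3 | 5 ; 3 | 9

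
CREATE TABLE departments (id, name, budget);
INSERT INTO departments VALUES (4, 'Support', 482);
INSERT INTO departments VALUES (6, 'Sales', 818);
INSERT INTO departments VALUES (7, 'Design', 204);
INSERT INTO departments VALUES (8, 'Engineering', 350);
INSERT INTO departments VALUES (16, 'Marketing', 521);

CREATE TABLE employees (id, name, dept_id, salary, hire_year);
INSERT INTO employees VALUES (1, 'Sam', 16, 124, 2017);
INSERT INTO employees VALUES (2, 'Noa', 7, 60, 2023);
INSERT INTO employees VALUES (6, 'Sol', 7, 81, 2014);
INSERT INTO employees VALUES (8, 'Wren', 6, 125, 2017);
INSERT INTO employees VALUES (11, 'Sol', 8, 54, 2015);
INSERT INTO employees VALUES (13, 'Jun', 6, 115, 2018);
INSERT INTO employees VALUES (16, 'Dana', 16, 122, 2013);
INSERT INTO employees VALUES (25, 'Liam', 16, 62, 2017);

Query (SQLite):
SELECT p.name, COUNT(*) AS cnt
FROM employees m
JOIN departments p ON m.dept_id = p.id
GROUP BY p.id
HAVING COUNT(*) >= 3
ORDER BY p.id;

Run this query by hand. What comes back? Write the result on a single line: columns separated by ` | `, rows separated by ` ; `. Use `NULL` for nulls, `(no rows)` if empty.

Marketing | 3

Join each employees row to its departments via dept_id.
Group joined rows by departments.id; compute COUNT(*) per group.
HAVING: keep groups with count ≥ 3.
  6: ids {8, 13} → COUNT(*)=2
  7: ids {2, 6} → COUNT(*)=2
  8: ids {11} → COUNT(*)=1
  16: ids {1, 16, 25} → COUNT(*)=3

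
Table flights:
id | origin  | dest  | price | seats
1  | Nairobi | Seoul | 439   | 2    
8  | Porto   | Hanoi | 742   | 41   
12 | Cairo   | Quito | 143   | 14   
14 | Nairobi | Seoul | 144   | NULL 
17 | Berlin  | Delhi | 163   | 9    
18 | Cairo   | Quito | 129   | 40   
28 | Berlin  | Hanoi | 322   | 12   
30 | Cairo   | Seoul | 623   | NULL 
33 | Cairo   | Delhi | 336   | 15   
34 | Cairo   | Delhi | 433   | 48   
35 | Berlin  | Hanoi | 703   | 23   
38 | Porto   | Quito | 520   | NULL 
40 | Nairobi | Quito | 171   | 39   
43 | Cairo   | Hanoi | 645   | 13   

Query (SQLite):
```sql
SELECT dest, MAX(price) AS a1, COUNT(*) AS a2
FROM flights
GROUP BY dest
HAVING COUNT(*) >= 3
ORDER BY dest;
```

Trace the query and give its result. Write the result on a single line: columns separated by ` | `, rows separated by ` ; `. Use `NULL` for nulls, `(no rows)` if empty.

Delhi | 433 | 3 ; Hanoi | 742 | 4 ; Quito | 520 | 4 ; Seoul | 623 | 3

Group flights by dest.
Per group compute: MAX(price), COUNT(*).
HAVING: drop groups with fewer than 3 rows.
  Delhi: ids {17, 33, 34} → MAX(price)=433, COUNT(*)=3
  Hanoi: ids {8, 28, 35, 43} → MAX(price)=742, COUNT(*)=4
  Quito: ids {12, 18, 38, 40} → MAX(price)=520, COUNT(*)=4
  Seoul: ids {1, 14, 30} → MAX(price)=623, COUNT(*)=3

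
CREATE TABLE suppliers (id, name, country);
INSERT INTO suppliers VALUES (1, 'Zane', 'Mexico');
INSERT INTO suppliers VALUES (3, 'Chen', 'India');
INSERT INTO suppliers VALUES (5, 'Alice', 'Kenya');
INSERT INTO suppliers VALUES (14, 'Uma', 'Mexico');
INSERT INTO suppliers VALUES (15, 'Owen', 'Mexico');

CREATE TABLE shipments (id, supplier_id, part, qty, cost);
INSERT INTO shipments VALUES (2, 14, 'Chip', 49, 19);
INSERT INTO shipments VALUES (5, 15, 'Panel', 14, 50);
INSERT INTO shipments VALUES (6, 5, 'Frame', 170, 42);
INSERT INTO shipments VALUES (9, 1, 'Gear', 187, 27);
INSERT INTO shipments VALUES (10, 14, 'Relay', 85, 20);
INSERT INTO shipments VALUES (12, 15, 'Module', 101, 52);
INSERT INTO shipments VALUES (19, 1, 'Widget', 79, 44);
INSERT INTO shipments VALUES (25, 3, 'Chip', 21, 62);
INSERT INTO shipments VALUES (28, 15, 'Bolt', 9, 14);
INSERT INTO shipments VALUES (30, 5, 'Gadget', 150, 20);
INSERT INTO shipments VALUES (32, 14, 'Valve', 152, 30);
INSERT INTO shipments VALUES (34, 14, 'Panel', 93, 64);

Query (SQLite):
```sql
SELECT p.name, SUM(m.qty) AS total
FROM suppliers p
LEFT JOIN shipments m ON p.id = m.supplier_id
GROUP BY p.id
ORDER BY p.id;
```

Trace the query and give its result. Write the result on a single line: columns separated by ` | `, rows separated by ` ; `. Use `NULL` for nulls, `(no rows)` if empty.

LEFT JOIN keeps every suppliers row; unmatched ones get NULL for shipments columns.
Group by suppliers.id and compute SUM(m.qty). SUM over an all-NULL group is NULL.
  1: ids {9, 19} → SUM(m.qty)=266
  3: ids {25} → SUM(m.qty)=21
  5: ids {6, 30} → SUM(m.qty)=320
  14: ids {2, 10, 32, 34} → SUM(m.qty)=379
  15: ids {5, 12, 28} → SUM(m.qty)=124

Zane | 266 ; Chen | 21 ; Alice | 320 ; Uma | 379 ; Owen | 124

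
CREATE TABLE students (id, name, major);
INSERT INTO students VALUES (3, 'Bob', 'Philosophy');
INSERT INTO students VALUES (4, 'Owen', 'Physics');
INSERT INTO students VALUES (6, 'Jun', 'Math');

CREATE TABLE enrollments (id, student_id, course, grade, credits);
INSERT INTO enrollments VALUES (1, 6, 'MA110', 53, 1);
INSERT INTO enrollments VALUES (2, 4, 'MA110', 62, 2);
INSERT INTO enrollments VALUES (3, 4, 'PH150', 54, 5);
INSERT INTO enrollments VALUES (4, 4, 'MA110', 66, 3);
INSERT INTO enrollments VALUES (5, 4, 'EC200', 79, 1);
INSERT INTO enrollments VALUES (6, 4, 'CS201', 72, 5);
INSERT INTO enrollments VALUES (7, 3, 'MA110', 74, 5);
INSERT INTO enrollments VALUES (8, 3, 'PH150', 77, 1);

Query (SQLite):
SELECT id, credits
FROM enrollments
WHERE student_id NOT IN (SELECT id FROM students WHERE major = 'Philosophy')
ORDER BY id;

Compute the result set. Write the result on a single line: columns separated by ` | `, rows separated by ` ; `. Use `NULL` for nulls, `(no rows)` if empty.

Inner query: students.id where major = 'Philosophy'.
Outer: keep enrollments rows whose student_id is not in that set.
Inner query → {3}

1 | 1 ; 2 | 2 ; 3 | 5 ; 4 | 3 ; 5 | 1 ; 6 | 5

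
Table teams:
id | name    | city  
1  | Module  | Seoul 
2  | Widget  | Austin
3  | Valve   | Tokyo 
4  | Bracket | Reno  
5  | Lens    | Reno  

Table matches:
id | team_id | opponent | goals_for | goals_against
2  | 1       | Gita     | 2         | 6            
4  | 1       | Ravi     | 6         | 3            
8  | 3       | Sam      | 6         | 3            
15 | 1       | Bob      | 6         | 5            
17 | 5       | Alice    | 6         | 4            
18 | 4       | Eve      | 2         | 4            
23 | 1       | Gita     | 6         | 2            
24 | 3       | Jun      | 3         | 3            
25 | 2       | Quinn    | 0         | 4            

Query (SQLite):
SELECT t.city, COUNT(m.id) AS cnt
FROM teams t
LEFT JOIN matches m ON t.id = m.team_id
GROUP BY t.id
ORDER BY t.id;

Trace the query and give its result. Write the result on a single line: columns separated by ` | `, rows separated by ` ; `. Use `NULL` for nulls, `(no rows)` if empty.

Seoul | 4 ; Austin | 1 ; Tokyo | 2 ; Reno | 1 ; Reno | 1

LEFT JOIN keeps every teams row; unmatched ones get NULL for matches columns.
Group by teams.id and compute COUNT(m.id). COUNT(col) of an all-NULL group is 0.
  1: ids {2, 4, 15, 23} → COUNT(m.id)=4
  2: ids {25} → COUNT(m.id)=1
  3: ids {8, 24} → COUNT(m.id)=2
  4: ids {18} → COUNT(m.id)=1
  5: ids {17} → COUNT(m.id)=1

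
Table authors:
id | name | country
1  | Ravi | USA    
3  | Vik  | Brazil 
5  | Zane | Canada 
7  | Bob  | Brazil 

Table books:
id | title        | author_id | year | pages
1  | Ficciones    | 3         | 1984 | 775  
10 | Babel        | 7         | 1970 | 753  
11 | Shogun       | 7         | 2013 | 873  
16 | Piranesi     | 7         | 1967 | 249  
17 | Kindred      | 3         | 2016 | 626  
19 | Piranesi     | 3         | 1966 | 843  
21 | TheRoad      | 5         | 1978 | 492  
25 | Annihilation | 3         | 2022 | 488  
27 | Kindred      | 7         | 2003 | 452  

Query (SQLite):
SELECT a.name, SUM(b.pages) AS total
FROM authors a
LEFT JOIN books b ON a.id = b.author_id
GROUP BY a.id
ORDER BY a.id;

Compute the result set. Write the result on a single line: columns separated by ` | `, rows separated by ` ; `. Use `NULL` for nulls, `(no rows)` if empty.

Ravi | NULL ; Vik | 2732 ; Zane | 492 ; Bob | 2327

LEFT JOIN keeps every authors row; unmatched ones get NULL for books columns.
Group by authors.id and compute SUM(b.pages). SUM over an all-NULL group is NULL.
  1: ids {—} → SUM(b.pages)=NULL
  3: ids {1, 17, 19, 25} → SUM(b.pages)=2732
  5: ids {21} → SUM(b.pages)=492
  7: ids {10, 11, 16, 27} → SUM(b.pages)=2327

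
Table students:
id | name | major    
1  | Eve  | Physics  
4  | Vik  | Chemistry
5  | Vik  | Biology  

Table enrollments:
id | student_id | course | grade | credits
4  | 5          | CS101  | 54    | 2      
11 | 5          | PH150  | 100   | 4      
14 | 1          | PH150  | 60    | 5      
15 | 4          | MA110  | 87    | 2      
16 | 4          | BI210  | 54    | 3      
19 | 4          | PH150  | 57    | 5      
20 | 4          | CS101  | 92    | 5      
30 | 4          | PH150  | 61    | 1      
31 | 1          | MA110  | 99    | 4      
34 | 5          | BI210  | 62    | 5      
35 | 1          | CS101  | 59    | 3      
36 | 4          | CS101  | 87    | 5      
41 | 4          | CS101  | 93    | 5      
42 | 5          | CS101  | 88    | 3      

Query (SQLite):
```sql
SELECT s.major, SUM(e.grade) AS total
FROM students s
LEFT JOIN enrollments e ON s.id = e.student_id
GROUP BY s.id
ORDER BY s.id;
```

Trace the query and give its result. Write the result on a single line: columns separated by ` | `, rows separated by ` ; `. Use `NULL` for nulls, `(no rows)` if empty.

Physics | 218 ; Chemistry | 531 ; Biology | 304

LEFT JOIN keeps every students row; unmatched ones get NULL for enrollments columns.
Group by students.id and compute SUM(e.grade). SUM over an all-NULL group is NULL.
  1: ids {14, 31, 35} → SUM(e.grade)=218
  4: ids {15, 16, 19, 20, 30, 36, 41} → SUM(e.grade)=531
  5: ids {4, 11, 34, 42} → SUM(e.grade)=304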